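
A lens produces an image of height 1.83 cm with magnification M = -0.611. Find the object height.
ho = |hi|/|M| = 2.995 cm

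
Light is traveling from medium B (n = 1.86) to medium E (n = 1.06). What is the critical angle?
θc = arcsin(n₂/n₁) = 34.74°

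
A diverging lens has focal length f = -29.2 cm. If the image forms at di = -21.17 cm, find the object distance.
1/do = 1/f − 1/di → do = 76.98 cm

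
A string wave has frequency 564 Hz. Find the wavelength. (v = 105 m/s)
λ = v/f = 0.1862 m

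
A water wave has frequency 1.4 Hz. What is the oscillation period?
T = 1/f = 0.7143 s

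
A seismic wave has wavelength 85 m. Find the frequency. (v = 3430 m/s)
f = v/λ = 40.35 Hz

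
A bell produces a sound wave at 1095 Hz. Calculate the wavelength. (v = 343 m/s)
λ = v/f = 0.3132 m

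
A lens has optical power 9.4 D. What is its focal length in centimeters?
f = 1/P = 10.64 cm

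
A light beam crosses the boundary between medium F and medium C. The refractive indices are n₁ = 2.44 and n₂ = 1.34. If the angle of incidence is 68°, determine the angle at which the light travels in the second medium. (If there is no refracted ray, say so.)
sin θ₂ = (n₁/n₂)·sin θ₁ = 1.688 > 1, so there is no refracted ray — the light undergoes total internal reflection.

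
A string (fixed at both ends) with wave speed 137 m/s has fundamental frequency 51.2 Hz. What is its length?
L = v/(2f₁) = 1.338 m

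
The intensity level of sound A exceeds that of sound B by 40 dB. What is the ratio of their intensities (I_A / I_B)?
I_A/I_B = 10^(Δβ/10) = 10000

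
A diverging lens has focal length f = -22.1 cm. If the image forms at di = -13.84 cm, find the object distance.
1/do = 1/f − 1/di → do = 37.03 cm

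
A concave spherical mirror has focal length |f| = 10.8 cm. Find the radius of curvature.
R = 2|f| = 21.6 cm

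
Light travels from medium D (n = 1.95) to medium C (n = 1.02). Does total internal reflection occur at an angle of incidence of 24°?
θc = arcsin(n₂/n₁) = 31.54°; 24° < θc, so no — the ray refracts.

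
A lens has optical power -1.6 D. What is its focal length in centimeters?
f = 1/P = -62.5 cm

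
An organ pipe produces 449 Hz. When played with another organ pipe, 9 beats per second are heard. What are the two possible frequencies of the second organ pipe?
f₂ = 449 ± 9 Hz → 458 Hz or 440 Hz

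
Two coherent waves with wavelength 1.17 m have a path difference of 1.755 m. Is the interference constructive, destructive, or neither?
destructive — path difference = 1.5λ, an odd multiple of λ/2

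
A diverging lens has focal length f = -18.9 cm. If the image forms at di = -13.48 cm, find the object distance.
1/do = 1/f − 1/di → do = 47.01 cm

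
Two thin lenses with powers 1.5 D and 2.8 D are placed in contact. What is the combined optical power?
P_total = P₁ + P₂ = 4.3 D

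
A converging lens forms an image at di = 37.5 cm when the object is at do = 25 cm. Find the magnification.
M = −di/do = -1.5 (inverted image)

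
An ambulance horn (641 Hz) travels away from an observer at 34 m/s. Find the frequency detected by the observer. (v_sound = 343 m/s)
f_obs = f·v/(v + v_s) = 583.2 Hz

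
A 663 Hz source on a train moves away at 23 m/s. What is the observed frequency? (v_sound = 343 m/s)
f_obs = f·v/(v + v_s) = 621.3 Hz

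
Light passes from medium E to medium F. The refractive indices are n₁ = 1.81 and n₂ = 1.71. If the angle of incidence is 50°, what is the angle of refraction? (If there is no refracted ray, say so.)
sin θ₂ = (n₁/n₂)·sin θ₁ = 0.8108 → θ₂ = 54.18°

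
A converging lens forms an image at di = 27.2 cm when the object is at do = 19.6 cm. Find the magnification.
M = −di/do = -1.388 (inverted image)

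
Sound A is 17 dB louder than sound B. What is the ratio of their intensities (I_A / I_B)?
I_A/I_B = 10^(Δβ/10) = 50.12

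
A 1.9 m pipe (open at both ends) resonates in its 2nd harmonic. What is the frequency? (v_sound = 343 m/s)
fₙ = nv/(2L) = 180.5 Hz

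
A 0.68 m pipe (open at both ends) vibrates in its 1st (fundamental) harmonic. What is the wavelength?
λₙ = 2L/n = 1.36 m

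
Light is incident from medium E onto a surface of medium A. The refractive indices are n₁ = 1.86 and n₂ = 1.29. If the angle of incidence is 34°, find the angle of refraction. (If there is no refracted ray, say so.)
sin θ₂ = (n₁/n₂)·sin θ₁ = 0.8063 → θ₂ = 53.73°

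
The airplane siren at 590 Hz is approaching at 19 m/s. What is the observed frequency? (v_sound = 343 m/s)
f_obs = f·v/(v − v_s) = 624.6 Hz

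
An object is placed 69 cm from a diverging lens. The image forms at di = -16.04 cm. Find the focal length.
1/f = 1/do + 1/di → f = -20.9 cm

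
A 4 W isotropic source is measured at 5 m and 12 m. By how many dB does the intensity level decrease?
Δβ = 20·log₁₀(r₂/r₁) = 7.604 dB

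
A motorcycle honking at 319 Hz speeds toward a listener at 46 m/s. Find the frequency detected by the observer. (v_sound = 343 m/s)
f_obs = f·v/(v − v_s) = 368.4 Hz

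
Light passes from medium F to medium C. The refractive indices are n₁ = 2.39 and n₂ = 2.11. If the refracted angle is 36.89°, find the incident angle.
sin θ₁ = (n₂/n₁)·sin θ₂ → θ₁ = 32°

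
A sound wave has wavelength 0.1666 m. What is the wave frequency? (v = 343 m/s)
f = v/λ = 2059 Hz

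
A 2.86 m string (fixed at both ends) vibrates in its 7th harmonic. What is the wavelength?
λₙ = 2L/n = 0.8171 m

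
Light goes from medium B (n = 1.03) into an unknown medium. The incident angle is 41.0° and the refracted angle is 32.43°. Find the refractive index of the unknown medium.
n₂ = n₁·sin θ₁ / sin θ₂ = 1.26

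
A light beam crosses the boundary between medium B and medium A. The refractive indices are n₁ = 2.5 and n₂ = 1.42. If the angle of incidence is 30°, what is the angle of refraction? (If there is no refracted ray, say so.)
sin θ₂ = (n₁/n₂)·sin θ₁ = 0.8803 → θ₂ = 61.68°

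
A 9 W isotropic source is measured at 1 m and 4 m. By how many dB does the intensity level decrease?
Δβ = 20·log₁₀(r₂/r₁) = 12.04 dB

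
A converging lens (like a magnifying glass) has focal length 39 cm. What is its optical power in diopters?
P = 1/f = 2.564 D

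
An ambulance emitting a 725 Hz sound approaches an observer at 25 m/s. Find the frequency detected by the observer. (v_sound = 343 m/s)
f_obs = f·v/(v − v_s) = 782 Hz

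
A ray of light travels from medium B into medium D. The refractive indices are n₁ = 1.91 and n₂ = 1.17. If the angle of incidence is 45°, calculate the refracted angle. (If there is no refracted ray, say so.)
sin θ₂ = (n₁/n₂)·sin θ₁ = 1.154 > 1, so there is no refracted ray — the light undergoes total internal reflection.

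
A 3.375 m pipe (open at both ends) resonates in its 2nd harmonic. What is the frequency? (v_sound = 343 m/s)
fₙ = nv/(2L) = 101.6 Hz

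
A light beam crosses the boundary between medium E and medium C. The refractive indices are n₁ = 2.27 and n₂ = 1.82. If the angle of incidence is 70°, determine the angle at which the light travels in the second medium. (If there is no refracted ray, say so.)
sin θ₂ = (n₁/n₂)·sin θ₁ = 1.172 > 1, so there is no refracted ray — the light undergoes total internal reflection.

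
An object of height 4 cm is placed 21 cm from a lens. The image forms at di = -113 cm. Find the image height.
hi = (-di/do) × ho = 21.52 cm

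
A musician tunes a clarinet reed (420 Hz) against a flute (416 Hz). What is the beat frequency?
4 Hz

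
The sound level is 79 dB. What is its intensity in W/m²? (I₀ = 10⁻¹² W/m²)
I = I₀·10^(β/10) = 7.94 × 10⁻⁵ W/m²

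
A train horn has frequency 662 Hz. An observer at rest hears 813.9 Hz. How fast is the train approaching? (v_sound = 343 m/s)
v_s = v·(1 − f/f_obs) = 64.01 m/s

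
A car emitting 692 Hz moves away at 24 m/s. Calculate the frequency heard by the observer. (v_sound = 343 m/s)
f_obs = f·v/(v + v_s) = 646.7 Hz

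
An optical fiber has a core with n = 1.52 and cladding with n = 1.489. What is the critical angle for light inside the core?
θc = arcsin(n_cladding/n_core) = 78.41°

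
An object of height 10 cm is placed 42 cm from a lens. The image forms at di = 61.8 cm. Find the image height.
hi = (-di/do) × ho = -14.71 cm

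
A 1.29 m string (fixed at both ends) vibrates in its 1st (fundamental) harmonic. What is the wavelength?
λₙ = 2L/n = 2.58 m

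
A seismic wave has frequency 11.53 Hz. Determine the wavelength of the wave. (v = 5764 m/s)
λ = v/f = 499.9 m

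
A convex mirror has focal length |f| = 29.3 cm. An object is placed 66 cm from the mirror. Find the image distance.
f = −29.3 cm (convex); 1/di = 1/f − 1/do → di = -20.29 cm (virtual image, behind mirror)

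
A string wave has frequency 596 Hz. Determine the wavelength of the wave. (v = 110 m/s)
λ = v/f = 0.1846 m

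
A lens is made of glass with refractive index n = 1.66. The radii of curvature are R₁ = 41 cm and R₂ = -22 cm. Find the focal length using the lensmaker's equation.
1/f = (n − 1)(1/R₁ − 1/R₂) → f = 21.69 cm (converging lens)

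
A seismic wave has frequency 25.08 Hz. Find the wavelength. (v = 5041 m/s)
λ = v/f = 201 m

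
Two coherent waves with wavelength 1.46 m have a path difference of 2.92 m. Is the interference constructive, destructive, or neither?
constructive — path difference = 2λ, a whole number of wavelengths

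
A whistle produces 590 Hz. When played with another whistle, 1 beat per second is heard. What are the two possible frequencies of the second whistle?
f₂ = 590 ± 1 Hz → 591 Hz or 589 Hz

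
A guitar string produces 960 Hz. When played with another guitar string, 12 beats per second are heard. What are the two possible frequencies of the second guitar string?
f₂ = 960 ± 12 Hz → 972 Hz or 948 Hz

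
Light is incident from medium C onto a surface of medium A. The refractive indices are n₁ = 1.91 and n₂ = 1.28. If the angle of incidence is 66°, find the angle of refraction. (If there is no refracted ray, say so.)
sin θ₂ = (n₁/n₂)·sin θ₁ = 1.363 > 1, so there is no refracted ray — the light undergoes total internal reflection.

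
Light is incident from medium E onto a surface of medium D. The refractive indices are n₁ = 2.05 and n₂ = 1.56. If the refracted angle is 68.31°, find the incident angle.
sin θ₁ = (n₂/n₁)·sin θ₂ → θ₁ = 45°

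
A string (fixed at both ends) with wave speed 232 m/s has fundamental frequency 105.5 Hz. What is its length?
L = v/(2f₁) = 1.1 m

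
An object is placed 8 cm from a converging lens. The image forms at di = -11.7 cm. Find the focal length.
1/f = 1/do + 1/di → f = 25.3 cm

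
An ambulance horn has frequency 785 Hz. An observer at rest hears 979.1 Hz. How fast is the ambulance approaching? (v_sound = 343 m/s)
v_s = v·(1 − f/f_obs) = 68 m/s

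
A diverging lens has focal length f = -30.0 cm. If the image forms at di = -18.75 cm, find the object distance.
1/do = 1/f − 1/di → do = 50 cm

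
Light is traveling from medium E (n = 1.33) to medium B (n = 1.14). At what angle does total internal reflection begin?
θc = arcsin(n₂/n₁) = 59°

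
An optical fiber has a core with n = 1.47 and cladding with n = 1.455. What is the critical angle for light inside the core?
θc = arcsin(n_cladding/n_core) = 81.81°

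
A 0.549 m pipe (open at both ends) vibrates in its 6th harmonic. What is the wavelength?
λₙ = 2L/n = 0.183 m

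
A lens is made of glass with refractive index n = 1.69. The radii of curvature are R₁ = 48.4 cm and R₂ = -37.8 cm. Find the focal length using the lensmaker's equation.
1/f = (n − 1)(1/R₁ − 1/R₂) → f = 30.76 cm (converging lens)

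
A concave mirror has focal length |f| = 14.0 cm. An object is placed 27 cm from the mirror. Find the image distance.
f = +14.0 cm (concave); 1/di = 1/f − 1/do → di = 29.08 cm (real image, in front of mirror)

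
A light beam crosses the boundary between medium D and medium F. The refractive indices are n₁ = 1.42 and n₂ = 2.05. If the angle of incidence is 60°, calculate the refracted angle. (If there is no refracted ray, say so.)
sin θ₂ = (n₁/n₂)·sin θ₁ = 0.5999 → θ₂ = 36.86°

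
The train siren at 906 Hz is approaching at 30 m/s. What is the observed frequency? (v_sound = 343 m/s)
f_obs = f·v/(v − v_s) = 992.8 Hz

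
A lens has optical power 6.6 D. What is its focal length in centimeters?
f = 1/P = 15.15 cm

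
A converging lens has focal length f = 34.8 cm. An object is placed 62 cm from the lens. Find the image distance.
1/di = 1/f − 1/do → di = 79.32 cm (real image)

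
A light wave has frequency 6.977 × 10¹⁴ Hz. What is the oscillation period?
T = 1/f = 1.433 × 10⁻¹⁵ s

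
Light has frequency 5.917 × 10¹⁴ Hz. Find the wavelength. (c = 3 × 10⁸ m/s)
λ = c/f = 507 nm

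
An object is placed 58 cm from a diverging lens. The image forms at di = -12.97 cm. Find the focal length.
1/f = 1/do + 1/di → f = -16.71 cm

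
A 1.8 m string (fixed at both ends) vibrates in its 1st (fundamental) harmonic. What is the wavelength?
λₙ = 2L/n = 3.6 m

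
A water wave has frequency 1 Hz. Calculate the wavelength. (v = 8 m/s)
λ = v/f = 8 m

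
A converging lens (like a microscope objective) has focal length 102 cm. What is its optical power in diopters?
P = 1/f = 0.9804 D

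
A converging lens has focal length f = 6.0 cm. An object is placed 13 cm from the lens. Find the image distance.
1/di = 1/f − 1/do → di = 11.14 cm (real image)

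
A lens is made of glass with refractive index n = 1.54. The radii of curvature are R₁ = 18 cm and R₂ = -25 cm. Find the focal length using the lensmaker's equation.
1/f = (n − 1)(1/R₁ − 1/R₂) → f = 19.38 cm (converging lens)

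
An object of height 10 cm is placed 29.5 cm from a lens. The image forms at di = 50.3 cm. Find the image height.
hi = (-di/do) × ho = -17.05 cm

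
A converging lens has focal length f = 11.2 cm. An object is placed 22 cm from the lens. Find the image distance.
1/di = 1/f − 1/do → di = 22.81 cm (real image)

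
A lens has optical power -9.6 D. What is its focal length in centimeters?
f = 1/P = -10.42 cm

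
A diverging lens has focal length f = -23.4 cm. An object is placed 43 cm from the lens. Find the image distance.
1/di = 1/f − 1/do → di = -15.15 cm (virtual image)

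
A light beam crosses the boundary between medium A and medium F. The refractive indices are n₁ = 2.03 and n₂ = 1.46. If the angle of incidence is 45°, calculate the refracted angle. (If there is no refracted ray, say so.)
sin θ₂ = (n₁/n₂)·sin θ₁ = 0.9832 → θ₂ = 79.47°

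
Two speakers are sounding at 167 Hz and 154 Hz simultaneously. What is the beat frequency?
13 Hz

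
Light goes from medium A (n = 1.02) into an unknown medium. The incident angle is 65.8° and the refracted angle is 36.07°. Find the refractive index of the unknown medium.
n₂ = n₁·sin θ₁ / sin θ₂ = 1.58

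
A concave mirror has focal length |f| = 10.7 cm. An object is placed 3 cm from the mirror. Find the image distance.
f = +10.7 cm (concave); 1/di = 1/f − 1/do → di = -4.169 cm (virtual image, behind mirror)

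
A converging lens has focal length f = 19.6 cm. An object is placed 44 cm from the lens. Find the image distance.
1/di = 1/f − 1/do → di = 35.34 cm (real image)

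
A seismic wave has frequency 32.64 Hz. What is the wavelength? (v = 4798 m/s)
λ = v/f = 147 m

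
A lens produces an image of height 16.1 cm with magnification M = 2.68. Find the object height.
ho = |hi|/|M| = 6.007 cm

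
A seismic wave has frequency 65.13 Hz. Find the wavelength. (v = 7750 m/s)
λ = v/f = 119 m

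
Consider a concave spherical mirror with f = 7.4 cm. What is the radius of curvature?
R = 2|f| = 14.8 cm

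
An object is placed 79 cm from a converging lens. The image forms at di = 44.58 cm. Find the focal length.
1/f = 1/do + 1/di → f = 28.5 cm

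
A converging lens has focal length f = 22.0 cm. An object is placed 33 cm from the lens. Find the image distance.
1/di = 1/f − 1/do → di = 66 cm (real image)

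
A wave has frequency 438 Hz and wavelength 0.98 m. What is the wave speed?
v = fλ = 429.2 m/s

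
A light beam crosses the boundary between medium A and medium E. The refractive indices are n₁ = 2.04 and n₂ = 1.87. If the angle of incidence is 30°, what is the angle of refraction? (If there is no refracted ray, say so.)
sin θ₂ = (n₁/n₂)·sin θ₁ = 0.5455 → θ₂ = 33.06°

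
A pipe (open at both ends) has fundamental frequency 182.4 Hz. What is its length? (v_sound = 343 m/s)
L = v/(2f₁) = 0.9402 m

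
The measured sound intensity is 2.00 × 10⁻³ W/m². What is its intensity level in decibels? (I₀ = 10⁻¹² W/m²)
β = 10·log₁₀(I/I₀) = 93.01 dB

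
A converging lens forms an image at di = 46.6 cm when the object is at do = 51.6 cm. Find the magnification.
M = −di/do = -0.9031 (inverted image)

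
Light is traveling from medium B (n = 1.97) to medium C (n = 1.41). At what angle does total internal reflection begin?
θc = arcsin(n₂/n₁) = 45.7°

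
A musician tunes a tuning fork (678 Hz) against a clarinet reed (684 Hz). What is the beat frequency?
6 Hz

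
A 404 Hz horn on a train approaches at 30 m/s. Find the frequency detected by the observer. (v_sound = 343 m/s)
f_obs = f·v/(v − v_s) = 442.7 Hz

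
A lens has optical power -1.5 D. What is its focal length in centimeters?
f = 1/P = -66.67 cm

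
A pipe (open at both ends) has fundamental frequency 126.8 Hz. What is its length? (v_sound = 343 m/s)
L = v/(2f₁) = 1.353 m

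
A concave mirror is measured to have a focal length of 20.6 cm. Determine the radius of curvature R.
R = 2|f| = 41.2 cm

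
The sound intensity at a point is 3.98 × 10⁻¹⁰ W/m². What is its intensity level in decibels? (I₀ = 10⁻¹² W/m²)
β = 10·log₁₀(I/I₀) = 26 dB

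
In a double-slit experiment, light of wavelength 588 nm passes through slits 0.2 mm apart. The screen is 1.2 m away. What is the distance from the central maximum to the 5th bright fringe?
y = mλL/d = 17.64 mm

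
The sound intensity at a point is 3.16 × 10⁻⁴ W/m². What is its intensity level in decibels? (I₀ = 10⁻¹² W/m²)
β = 10·log₁₀(I/I₀) = 85 dB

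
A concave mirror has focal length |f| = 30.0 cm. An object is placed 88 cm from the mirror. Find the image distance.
f = +30.0 cm (concave); 1/di = 1/f − 1/do → di = 45.52 cm (real image, in front of mirror)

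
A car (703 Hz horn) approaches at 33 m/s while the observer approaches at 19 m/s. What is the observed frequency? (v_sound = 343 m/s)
f_obs = f·(v + v_o)/(v − v_s) = 820.9 Hz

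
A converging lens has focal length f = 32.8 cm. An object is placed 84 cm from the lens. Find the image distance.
1/di = 1/f − 1/do → di = 53.81 cm (real image)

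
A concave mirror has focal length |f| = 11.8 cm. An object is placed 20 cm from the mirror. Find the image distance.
f = +11.8 cm (concave); 1/di = 1/f − 1/do → di = 28.78 cm (real image, in front of mirror)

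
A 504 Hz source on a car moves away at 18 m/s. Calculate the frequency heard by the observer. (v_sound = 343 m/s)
f_obs = f·v/(v + v_s) = 478.9 Hz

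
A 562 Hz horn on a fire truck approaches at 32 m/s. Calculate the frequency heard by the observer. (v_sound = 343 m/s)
f_obs = f·v/(v − v_s) = 619.8 Hz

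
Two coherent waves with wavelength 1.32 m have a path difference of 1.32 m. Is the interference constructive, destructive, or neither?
constructive — path difference = 1λ, a whole number of wavelengths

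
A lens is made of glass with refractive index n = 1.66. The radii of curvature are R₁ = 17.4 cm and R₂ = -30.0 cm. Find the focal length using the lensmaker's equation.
1/f = (n − 1)(1/R₁ − 1/R₂) → f = 16.69 cm (converging lens)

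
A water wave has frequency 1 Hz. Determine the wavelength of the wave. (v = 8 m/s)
λ = v/f = 8 m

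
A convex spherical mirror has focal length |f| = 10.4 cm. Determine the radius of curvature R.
R = 2|f| = 20.8 cm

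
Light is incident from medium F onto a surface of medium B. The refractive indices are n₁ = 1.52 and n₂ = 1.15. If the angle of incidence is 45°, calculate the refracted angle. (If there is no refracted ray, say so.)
sin θ₂ = (n₁/n₂)·sin θ₁ = 0.9346 → θ₂ = 69.17°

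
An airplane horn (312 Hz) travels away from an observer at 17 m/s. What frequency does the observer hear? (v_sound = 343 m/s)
f_obs = f·v/(v + v_s) = 297.3 Hz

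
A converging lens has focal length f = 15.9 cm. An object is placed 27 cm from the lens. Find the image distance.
1/di = 1/f − 1/do → di = 38.68 cm (real image)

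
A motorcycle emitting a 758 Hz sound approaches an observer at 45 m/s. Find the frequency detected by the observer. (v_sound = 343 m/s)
f_obs = f·v/(v − v_s) = 872.5 Hz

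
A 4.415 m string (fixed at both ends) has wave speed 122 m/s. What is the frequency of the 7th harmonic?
fₙ = nv/(2L) = 96.72 Hz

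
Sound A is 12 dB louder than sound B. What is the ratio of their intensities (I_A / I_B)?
I_A/I_B = 10^(Δβ/10) = 15.85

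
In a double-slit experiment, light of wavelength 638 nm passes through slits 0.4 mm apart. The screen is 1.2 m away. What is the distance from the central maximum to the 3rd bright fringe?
y = mλL/d = 5.742 mm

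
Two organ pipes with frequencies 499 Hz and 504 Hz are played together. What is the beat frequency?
5 Hz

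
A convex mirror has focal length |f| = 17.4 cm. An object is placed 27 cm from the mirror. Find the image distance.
f = −17.4 cm (convex); 1/di = 1/f − 1/do → di = -10.58 cm (virtual image, behind mirror)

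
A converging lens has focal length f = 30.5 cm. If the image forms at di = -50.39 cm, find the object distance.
1/do = 1/f − 1/di → do = 19 cm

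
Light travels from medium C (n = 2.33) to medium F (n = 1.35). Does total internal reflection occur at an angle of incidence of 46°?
θc = arcsin(n₂/n₁) = 35.41°; 46° > θc, so yes — total internal reflection.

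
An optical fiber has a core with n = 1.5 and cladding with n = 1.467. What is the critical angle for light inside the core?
θc = arcsin(n_cladding/n_core) = 77.96°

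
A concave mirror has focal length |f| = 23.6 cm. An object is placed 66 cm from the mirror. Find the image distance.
f = +23.6 cm (concave); 1/di = 1/f − 1/do → di = 36.74 cm (real image, in front of mirror)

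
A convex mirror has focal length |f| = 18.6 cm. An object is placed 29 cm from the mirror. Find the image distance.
f = −18.6 cm (convex); 1/di = 1/f − 1/do → di = -11.33 cm (virtual image, behind mirror)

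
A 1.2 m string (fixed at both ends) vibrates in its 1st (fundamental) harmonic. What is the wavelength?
λₙ = 2L/n = 2.4 m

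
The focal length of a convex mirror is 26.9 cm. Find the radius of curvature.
R = 2|f| = 53.8 cm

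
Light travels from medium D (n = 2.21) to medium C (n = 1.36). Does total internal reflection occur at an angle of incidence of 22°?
θc = arcsin(n₂/n₁) = 37.98°; 22° < θc, so no — the ray refracts.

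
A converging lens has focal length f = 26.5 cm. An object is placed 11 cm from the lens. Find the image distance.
1/di = 1/f − 1/do → di = -18.81 cm (virtual image)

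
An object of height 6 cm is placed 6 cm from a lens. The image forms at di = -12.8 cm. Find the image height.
hi = (-di/do) × ho = 12.8 cm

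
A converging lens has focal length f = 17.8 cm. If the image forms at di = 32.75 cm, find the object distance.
1/do = 1/f − 1/di → do = 38.99 cm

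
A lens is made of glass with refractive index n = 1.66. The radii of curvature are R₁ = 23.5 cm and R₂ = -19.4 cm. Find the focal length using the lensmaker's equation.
1/f = (n − 1)(1/R₁ − 1/R₂) → f = 16.1 cm (converging lens)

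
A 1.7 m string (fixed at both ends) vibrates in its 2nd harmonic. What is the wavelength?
λₙ = 2L/n = 1.7 m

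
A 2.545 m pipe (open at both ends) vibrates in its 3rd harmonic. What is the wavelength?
λₙ = 2L/n = 1.697 m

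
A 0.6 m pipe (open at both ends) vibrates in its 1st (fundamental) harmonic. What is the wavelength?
λₙ = 2L/n = 1.2 m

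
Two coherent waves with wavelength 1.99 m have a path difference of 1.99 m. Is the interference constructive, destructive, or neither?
constructive — path difference = 1λ, a whole number of wavelengths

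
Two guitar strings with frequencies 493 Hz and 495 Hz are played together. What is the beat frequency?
2 Hz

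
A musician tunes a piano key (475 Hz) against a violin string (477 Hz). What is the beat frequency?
2 Hz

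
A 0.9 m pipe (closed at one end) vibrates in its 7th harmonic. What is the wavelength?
λₙ = 4L/n = 0.5143 m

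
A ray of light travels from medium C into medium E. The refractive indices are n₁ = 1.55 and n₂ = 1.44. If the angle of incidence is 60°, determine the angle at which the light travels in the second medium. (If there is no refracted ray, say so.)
sin θ₂ = (n₁/n₂)·sin θ₁ = 0.9322 → θ₂ = 68.78°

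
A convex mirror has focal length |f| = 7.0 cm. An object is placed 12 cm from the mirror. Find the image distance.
f = −7.0 cm (convex); 1/di = 1/f − 1/do → di = -4.421 cm (virtual image, behind mirror)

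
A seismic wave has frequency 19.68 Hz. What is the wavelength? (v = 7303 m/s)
λ = v/f = 371.1 m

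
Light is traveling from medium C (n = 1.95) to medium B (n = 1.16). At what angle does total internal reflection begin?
θc = arcsin(n₂/n₁) = 36.5°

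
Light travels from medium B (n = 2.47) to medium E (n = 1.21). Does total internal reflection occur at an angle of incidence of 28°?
θc = arcsin(n₂/n₁) = 29.33°; 28° < θc, so no — the ray refracts.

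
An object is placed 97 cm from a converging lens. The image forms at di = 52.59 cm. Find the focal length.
1/f = 1/do + 1/di → f = 34.1 cm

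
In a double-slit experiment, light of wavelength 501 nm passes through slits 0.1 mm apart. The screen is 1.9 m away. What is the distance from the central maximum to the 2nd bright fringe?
y = mλL/d = 19.04 mm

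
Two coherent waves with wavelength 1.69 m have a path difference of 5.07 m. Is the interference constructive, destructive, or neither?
constructive — path difference = 3λ, a whole number of wavelengths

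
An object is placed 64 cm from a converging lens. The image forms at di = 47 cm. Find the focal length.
1/f = 1/do + 1/di → f = 27.1 cm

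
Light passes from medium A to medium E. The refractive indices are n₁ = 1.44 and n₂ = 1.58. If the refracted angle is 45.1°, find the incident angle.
sin θ₁ = (n₂/n₁)·sin θ₂ → θ₁ = 51.01°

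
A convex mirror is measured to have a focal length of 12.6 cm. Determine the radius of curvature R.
R = 2|f| = 25.2 cm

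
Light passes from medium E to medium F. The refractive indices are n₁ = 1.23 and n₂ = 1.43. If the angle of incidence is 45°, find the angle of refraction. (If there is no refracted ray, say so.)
sin θ₂ = (n₁/n₂)·sin θ₁ = 0.6082 → θ₂ = 37.46°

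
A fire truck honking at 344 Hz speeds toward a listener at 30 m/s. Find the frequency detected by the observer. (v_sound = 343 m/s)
f_obs = f·v/(v − v_s) = 377 Hz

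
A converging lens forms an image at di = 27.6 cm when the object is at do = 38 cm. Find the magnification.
M = −di/do = -0.7263 (inverted image)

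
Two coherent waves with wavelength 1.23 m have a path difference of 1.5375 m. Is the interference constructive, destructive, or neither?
neither (partial) — path difference = 1.25λ, neither a whole number of wavelengths nor an odd multiple of λ/2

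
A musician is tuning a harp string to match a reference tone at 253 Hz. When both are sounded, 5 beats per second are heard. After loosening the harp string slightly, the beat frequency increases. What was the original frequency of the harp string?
248 Hz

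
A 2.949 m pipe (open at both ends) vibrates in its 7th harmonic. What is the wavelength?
λₙ = 2L/n = 0.8426 m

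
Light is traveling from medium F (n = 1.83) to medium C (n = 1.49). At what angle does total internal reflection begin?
θc = arcsin(n₂/n₁) = 54.51°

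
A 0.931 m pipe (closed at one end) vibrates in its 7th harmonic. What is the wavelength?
λₙ = 4L/n = 0.532 m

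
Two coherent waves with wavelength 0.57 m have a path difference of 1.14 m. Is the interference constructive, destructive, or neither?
constructive — path difference = 2λ, a whole number of wavelengths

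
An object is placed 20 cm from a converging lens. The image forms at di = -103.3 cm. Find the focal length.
1/f = 1/do + 1/di → f = 24.8 cm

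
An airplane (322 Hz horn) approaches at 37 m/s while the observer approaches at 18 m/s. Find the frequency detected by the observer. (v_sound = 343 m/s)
f_obs = f·(v + v_o)/(v − v_s) = 379.9 Hz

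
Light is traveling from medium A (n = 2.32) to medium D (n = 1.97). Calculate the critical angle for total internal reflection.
θc = arcsin(n₂/n₁) = 58.12°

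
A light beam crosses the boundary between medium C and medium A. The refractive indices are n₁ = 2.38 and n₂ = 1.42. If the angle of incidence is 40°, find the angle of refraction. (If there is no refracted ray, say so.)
sin θ₂ = (n₁/n₂)·sin θ₁ = 1.077 > 1, so there is no refracted ray — the light undergoes total internal reflection.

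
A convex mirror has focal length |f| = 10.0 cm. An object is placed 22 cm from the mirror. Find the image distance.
f = −10.0 cm (convex); 1/di = 1/f − 1/do → di = -6.875 cm (virtual image, behind mirror)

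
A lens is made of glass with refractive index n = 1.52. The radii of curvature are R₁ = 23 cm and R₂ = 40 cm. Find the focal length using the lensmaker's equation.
1/f = (n − 1)(1/R₁ − 1/R₂) → f = 104.1 cm (converging lens)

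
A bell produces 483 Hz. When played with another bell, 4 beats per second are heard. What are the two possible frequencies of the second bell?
f₂ = 483 ± 4 Hz → 487 Hz or 479 Hz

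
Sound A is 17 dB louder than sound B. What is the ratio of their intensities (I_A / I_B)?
I_A/I_B = 10^(Δβ/10) = 50.12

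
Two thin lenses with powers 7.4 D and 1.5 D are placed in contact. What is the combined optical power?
P_total = P₁ + P₂ = 8.9 D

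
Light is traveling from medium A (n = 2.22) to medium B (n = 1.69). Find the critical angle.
θc = arcsin(n₂/n₁) = 49.58°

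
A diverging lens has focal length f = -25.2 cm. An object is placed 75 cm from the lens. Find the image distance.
1/di = 1/f − 1/do → di = -18.86 cm (virtual image)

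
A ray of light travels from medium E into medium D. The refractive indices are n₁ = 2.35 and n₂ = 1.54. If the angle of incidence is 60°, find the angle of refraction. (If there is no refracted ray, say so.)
sin θ₂ = (n₁/n₂)·sin θ₁ = 1.322 > 1, so there is no refracted ray — the light undergoes total internal reflection.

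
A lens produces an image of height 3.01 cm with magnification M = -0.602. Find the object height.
ho = |hi|/|M| = 5 cm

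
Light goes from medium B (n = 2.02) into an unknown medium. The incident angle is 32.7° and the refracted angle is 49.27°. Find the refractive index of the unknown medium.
n₂ = n₁·sin θ₁ / sin θ₂ = 1.44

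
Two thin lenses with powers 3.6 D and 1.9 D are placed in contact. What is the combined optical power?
P_total = P₁ + P₂ = 5.5 D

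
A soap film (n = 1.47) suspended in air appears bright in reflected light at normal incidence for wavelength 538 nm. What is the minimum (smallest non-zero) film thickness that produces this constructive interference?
2nt = (m − ½)λ with m = 1 → t = (m − ½)λ/(2n) = 91.5 nm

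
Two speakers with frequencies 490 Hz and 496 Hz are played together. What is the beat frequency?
6 Hz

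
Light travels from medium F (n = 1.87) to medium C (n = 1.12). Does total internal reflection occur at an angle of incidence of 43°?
θc = arcsin(n₂/n₁) = 36.79°; 43° > θc, so yes — total internal reflection.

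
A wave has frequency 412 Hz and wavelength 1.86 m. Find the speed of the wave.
v = fλ = 766.3 m/s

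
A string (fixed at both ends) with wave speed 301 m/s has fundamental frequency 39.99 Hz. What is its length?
L = v/(2f₁) = 3.763 m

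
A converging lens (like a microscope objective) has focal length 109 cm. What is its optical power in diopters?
P = 1/f = 0.9174 D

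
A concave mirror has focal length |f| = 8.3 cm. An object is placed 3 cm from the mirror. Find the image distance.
f = +8.3 cm (concave); 1/di = 1/f − 1/do → di = -4.698 cm (virtual image, behind mirror)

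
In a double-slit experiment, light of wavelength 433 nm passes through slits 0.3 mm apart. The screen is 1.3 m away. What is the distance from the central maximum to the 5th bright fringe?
y = mλL/d = 9.382 mm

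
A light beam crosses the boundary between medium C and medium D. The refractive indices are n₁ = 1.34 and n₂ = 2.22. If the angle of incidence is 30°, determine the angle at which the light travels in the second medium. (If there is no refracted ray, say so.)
sin θ₂ = (n₁/n₂)·sin θ₁ = 0.3018 → θ₂ = 17.57°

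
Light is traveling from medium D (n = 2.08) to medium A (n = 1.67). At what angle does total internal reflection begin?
θc = arcsin(n₂/n₁) = 53.41°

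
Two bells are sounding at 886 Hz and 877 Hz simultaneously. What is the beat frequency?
9 Hz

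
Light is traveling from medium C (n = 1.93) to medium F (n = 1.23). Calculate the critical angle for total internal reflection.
θc = arcsin(n₂/n₁) = 39.59°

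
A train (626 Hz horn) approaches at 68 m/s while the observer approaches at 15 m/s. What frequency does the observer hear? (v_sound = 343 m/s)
f_obs = f·(v + v_o)/(v − v_s) = 814.9 Hz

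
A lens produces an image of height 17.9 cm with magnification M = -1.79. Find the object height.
ho = |hi|/|M| = 10 cm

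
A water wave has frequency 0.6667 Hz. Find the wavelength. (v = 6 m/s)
λ = v/f = 9 m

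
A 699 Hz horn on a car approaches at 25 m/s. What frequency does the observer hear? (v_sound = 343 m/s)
f_obs = f·v/(v − v_s) = 754 Hz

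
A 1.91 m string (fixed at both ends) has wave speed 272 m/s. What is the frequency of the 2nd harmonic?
fₙ = nv/(2L) = 142.4 Hz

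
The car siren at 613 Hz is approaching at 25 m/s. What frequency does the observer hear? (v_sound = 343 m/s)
f_obs = f·v/(v − v_s) = 661.2 Hz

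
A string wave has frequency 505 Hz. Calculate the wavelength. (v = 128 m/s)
λ = v/f = 0.2535 m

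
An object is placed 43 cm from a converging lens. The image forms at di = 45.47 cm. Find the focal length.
1/f = 1/do + 1/di → f = 22.1 cm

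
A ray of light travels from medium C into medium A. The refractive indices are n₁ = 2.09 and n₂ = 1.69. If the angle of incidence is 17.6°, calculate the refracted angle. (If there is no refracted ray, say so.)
sin θ₂ = (n₁/n₂)·sin θ₁ = 0.3739 → θ₂ = 21.96°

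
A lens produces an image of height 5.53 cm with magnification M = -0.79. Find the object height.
ho = |hi|/|M| = 7 cm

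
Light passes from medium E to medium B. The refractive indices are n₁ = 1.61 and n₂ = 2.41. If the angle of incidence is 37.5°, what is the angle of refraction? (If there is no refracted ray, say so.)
sin θ₂ = (n₁/n₂)·sin θ₁ = 0.4067 → θ₂ = 24°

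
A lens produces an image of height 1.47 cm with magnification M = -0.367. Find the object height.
ho = |hi|/|M| = 4.005 cm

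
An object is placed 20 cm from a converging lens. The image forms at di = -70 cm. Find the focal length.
1/f = 1/do + 1/di → f = 28 cm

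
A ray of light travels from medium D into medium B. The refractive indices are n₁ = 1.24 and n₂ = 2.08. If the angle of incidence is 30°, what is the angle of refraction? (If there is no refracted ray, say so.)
sin θ₂ = (n₁/n₂)·sin θ₁ = 0.2981 → θ₂ = 17.34°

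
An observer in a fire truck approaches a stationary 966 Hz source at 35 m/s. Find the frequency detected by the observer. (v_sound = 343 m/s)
f_obs = f·(v + v_o)/v = 1065 Hz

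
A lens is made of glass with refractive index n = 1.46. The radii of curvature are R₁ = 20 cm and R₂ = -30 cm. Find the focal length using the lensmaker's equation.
1/f = (n − 1)(1/R₁ − 1/R₂) → f = 26.09 cm (converging lens)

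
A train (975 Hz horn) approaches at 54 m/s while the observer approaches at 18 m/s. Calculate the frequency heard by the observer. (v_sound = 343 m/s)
f_obs = f·(v + v_o)/(v − v_s) = 1218 Hz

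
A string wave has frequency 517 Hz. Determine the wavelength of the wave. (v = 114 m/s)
λ = v/f = 0.2205 m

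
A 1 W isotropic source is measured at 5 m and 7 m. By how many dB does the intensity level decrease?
Δβ = 20·log₁₀(r₂/r₁) = 2.923 dB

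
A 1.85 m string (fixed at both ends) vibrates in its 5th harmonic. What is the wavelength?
λₙ = 2L/n = 0.74 m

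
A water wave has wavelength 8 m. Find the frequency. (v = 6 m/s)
f = v/λ = 0.75 Hz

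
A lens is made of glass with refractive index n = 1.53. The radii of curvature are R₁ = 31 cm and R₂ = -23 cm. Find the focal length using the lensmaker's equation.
1/f = (n − 1)(1/R₁ − 1/R₂) → f = 24.91 cm (converging lens)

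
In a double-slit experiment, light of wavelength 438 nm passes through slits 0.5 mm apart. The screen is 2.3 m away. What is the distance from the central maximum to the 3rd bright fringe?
y = mλL/d = 6.044 mm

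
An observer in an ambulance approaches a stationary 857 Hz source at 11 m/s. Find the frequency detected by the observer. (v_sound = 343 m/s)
f_obs = f·(v + v_o)/v = 884.5 Hz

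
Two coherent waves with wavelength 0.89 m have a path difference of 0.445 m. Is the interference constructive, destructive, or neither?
destructive — path difference = 0.5λ, an odd multiple of λ/2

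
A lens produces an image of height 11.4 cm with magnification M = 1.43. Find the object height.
ho = |hi|/|M| = 7.972 cm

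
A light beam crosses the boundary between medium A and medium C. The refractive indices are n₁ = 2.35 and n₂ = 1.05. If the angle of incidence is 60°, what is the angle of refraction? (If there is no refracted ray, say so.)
sin θ₂ = (n₁/n₂)·sin θ₁ = 1.938 > 1, so there is no refracted ray — the light undergoes total internal reflection.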